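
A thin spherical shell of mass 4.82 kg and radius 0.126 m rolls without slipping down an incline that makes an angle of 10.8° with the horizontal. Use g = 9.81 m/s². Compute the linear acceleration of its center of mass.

Translation along the incline: Mg sinθ − f = Ma.
Rotation about the center: fR = Iα with I = (2/3)MR². No-slip gives a = αR, so f = (I/R²)a = (2/3)M a.
Substituting: Mg sinθ = (1 + 0.6667)Ma, so a = g sinθ/(1 + 0.6667) = (9.81) sin 10.8° / 1.667 = 1.103 m/s².

a ≈ 1.10 m/s²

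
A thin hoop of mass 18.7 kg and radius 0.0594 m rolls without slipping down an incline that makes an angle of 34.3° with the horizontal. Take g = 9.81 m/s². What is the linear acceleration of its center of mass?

Translation along the incline: Mg sinθ − f = Ma.
Rotation about the center: fR = Iα with I = MR². No-slip gives a = αR, so f = (I/R²)a = M a.
Substituting: Mg sinθ = (1 + 1.000)Ma, so a = g sinθ/(1 + 1.000) = (9.81) sin 34.3° / 2.000 = 2.764 m/s².

a ≈ 2.76 m/s²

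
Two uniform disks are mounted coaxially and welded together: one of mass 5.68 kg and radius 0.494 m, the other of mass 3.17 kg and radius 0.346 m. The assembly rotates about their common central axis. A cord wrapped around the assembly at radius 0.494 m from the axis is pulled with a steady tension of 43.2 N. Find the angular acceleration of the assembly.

I = ½M₁R₁² + ½M₂R₂² = ½(5.68)(0.494)² + ½(3.17)(0.346)² = 0.8828 kg·m².
τ = F r = (43.2)(0.494) = 21.34 N·m.
α = τ/I = 21.34/0.8828 = 24.17 rad/s².

α ≈ 24.2 rad/s²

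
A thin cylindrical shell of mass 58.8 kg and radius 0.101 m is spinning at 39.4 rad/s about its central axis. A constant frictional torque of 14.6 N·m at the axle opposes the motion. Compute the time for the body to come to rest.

I = MR² = (58.8)(0.101)² = 0.5998 kg·m².
The net torque has magnitude 14.6 N·m, opposing ω.
|α| = τ/I = 14.60/0.5998 = 24.34 rad/s² (deceleration).
0 = ω₀ − |α|t ⇒ t = ω₀/|α| = 39.4/24.34 = 1.619 s.

t ≈ 1.62 s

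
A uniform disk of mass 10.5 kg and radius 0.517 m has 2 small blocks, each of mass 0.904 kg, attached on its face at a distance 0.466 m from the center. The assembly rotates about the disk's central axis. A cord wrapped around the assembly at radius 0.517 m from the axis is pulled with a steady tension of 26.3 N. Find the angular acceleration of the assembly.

I_disk = ½MR² = ½(10.5)(0.517)² = 1.403 kg·m².
I_blocks = 2·m·r² = 2(0.904)(0.466)² = 0.3926 kg·m².
Total I = 1.796 kg·m².
τ = F r = (26.3)(0.517) = 13.60 N·m.
α = τ/I = 13.60/1.796 = 7.571 rad/s².

α ≈ 7.57 rad/s²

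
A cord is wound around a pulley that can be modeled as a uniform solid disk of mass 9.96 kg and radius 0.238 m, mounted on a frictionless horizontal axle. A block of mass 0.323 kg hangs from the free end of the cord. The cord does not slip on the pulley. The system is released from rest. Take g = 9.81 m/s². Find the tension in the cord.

T ≈ 2.98 N

I = ½MR² = (1/2)(9.96)(0.238)² = 0.2821 kg·m².
Block: mg − T = ma. Pulley: TR = Iα. No-slip: a = αR, so T = (I/R²)a = 4.980·a.
Then mg = (m + 4.980)a, so a = (0.323)(9.81)/(0.323 + 4.980) = 0.5975 m/s².
T = 4.980·a = 2.976 N.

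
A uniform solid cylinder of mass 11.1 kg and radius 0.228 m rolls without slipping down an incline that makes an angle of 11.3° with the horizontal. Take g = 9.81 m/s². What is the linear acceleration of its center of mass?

a ≈ 1.28 m/s²

Translation along the incline: Mg sinθ − f = Ma.
Rotation about the center: fR = Iα with I = ½MR². No-slip gives a = αR, so f = (I/R²)a = (1/2)M a.
Substituting: Mg sinθ = (1 + 0.5000)Ma, so a = g sinθ/(1 + 0.5000) = (9.81) sin 11.3° / 1.500 = 1.281 m/s².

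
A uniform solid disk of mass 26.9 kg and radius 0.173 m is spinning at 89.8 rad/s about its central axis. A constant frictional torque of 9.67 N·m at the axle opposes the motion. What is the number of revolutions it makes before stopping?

I = ½MR² = (1/2)(26.9)(0.173)² = 0.4025 kg·m².
The net torque has magnitude 9.67 N·m, opposing ω.
|α| = τ/I = 9.670/0.4025 = 24.02 rad/s² (deceleration).
ω² = ω₀² − 2|α|θ with ω = 0 ⇒ θ = ω₀²/(2|α|) = 167.8 rad = 26.71 rev.

≈ 26.7 revolutions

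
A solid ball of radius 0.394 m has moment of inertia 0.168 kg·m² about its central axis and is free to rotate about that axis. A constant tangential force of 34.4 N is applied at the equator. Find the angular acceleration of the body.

α ≈ 80.7 rad/s²

τ = F R = (34.4)(0.394) = 13.55 N·m.
From τ = Iα: α = 13.55/0.1680 = 80.68 rad/s².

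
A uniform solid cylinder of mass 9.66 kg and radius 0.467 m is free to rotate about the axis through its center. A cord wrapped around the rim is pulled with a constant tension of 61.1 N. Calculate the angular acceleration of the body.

α ≈ 27.1 rad/s²

I = ½MR² = (1/2)(9.66)(0.467)² = 1.053 kg·m².
τ = F R = (61.1)(0.467) = 28.53 N·m.
Newton's second law for rotation, τ = Iα, gives α = τ/I = 28.53/1.053 = 27.09 rad/s².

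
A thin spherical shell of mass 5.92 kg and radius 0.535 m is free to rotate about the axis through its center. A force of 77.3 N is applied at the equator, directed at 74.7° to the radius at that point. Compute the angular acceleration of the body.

I = (2/3)MR² = (2/3)(5.92)(0.535)² = 1.130 kg·m².
Only the tangential component produces torque: τ = F R sinθ = (77.3)(0.535) sin 74.7° = 39.89 N·m.
Newton's second law for rotation, τ = Iα, gives α = τ/I = 39.89/1.130 = 35.31 rad/s².

α ≈ 35.3 rad/s²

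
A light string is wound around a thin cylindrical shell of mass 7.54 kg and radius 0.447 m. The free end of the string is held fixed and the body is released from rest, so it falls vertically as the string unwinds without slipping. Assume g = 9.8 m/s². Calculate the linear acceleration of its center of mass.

Translation: Mg − T = Ma. Rotation about the center: TR = Iα with I = MR².
With a = αR: T = (I/R²)a = M a, so Mg = (1 + 1.000)Ma.
a = g/(1 + 1.000) = 9.8/2.000 = 4.900 m/s².

a ≈ 4.90 m/s²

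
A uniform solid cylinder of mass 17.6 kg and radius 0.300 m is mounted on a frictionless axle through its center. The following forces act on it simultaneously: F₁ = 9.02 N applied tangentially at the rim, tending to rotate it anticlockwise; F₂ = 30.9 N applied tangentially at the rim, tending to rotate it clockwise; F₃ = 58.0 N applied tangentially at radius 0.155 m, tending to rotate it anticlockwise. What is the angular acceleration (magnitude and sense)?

I = ½MR² = (1/2)(17.6)(0.300)² = 0.7920 kg·m².
Taking anticlockwise as positive: τ₁ = +(9.02)(0.300) = +2.706 N·m; τ₂ = −(30.9)(0.300) = −9.270 N·m; τ₃ = +(58.0)(0.155) = +8.990 N·m.
Net torque τ = 2.426 N·m.
α = τ/I = 2.426/0.7920 = 3.063 rad/s².

α ≈ 3.06 rad/s², anticlockwise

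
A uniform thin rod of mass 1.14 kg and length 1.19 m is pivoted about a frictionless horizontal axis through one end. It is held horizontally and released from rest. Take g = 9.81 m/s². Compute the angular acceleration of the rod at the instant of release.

α ≈ 12.4 rad/s²

About the pivot, I = (1/3)ML² = (1/3)(1.14)(1.19)² = 0.5381 kg·m².
The weight acts at the center, a distance L/2 = 0.5950 m from the pivot; τ = Mg(L/2) = 6.654 N·m.
α = τ/I = 6.654/0.5381 = 12.37 rad/s².
(Equivalently α = (3g/(2L)) = 12.37 rad/s².)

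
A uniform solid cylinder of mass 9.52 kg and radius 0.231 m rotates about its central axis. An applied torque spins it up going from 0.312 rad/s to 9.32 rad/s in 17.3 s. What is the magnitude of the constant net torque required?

I = ½MR² = (1/2)(9.52)(0.231)² = 0.2540 kg·m².
α = Δω/Δt = (9.32 − 0.312)/17.3 = 0.5207 rad/s².
τ = Iα = (0.2540)(0.5207) = 0.1323 N·m.

τ ≈ 0.132 N·m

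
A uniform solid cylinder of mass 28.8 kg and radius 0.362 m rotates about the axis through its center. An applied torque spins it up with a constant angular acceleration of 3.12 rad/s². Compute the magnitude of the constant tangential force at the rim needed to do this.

F ≈ 16.3 N

I = ½MR² = (1/2)(28.8)(0.362)² = 1.887 kg·m².
The required torque is τ = Iα = (1.887)(3.120) = 5.888 N·m.
A tangential force at the rim gives τ = FR, so F = τ/R = 5.888/0.362 = 16.26 N.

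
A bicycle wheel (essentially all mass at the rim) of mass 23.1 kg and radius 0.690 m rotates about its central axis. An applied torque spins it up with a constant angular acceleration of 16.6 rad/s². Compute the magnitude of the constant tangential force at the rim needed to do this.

F ≈ 265 N

I = MR² = (23.1)(0.690)² = 11.00 kg·m².
The required torque is τ = Iα = (11.00)(16.60) = 182.6 N·m.
A tangential force at the rim gives τ = FR, so F = τ/R = 182.6/0.690 = 264.6 N.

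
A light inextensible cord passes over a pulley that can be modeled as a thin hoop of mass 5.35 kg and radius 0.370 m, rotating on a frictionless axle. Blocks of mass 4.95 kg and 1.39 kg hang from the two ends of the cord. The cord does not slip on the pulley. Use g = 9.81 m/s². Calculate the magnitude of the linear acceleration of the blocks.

a ≈ 2.99 m/s²

I = MR² = (5.35)(0.370)² = 0.7324 kg·m².
Heavier block: m₁g − T₁ = m₁a. Lighter block: T₂ − m₂g = m₂a.
Pulley: (T₁ − T₂)R = Iα = I(a/R), so T₁ − T₂ = (I/R²)a = 1·M_p a = 5.350·a.
Adding the three: (m₁ − m₂)g = (m₁ + m₂ + 5.350)a, so a = (4.95 − 1.39)(9.81)/(4.95 + 1.39 + 5.350) = 2.987 m/s².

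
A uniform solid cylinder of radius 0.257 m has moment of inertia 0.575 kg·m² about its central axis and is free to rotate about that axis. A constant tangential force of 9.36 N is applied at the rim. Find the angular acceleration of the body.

α ≈ 4.18 rad/s²

τ = F R = (9.36)(0.257) = 2.406 N·m.
From τ = Iα: α = 2.406/0.5750 = 4.184 rad/s².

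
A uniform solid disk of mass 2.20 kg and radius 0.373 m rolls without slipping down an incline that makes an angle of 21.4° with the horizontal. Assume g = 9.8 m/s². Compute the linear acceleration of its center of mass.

Translation along the incline: Mg sinθ − f = Ma.
Rotation about the center: fR = Iα with I = ½MR². No-slip gives a = αR, so f = (I/R²)a = (1/2)M a.
Substituting: Mg sinθ = (1 + 0.5000)Ma, so a = g sinθ/(1 + 0.5000) = (9.8) sin 21.4° / 1.500 = 2.384 m/s².

a ≈ 2.38 m/s²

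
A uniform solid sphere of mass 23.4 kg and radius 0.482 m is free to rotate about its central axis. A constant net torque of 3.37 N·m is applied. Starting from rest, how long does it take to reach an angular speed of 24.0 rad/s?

I = (2/5)MR² = (2/5)(23.4)(0.482)² = 2.175 kg·m².
α = τ/I = 3.37/2.175 = 1.550 rad/s².
ω = αt ⇒ t = ω/α = 24.0/1.550 = 15.49 s.

t ≈ 15.5 s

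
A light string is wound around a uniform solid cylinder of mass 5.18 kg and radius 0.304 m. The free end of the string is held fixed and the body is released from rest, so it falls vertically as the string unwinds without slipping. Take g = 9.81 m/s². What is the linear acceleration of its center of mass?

Translation: Mg − T = Ma. Rotation about the center: TR = Iα with I = ½MR².
With a = αR: T = (I/R²)a = (1/2)M a, so Mg = (1 + 0.5000)Ma.
a = g/(1 + 0.5000) = 9.81/1.500 = 6.540 m/s².

a ≈ 6.54 m/s²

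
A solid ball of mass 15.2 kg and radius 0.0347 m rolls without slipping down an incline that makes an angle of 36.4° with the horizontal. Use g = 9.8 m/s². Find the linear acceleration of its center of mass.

Translation along the incline: Mg sinθ − f = Ma.
Rotation about the center: fR = Iα with I = (2/5)MR². No-slip gives a = αR, so f = (I/R²)a = (2/5)M a.
Substituting: Mg sinθ = (1 + 0.4000)Ma, so a = g sinθ/(1 + 0.4000) = (9.8) sin 36.4° / 1.400 = 4.154 m/s².

a ≈ 4.15 m/s²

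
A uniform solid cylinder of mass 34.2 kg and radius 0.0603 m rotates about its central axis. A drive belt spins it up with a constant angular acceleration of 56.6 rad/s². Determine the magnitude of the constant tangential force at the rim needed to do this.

F ≈ 58.4 N

I = ½MR² = (1/2)(34.2)(0.0603)² = 0.06218 kg·m².
The required torque is τ = Iα = (0.06218)(56.60) = 3.519 N·m.
A tangential force at the rim gives τ = FR, so F = τ/R = 3.519/0.0603 = 58.36 N.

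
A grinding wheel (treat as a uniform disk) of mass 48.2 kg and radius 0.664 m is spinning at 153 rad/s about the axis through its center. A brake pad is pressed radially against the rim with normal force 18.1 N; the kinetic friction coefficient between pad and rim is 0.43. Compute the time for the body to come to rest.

I = ½MR² = (1/2)(48.2)(0.664)² = 10.63 kg·m².
Friction force f = μN = (0.43)(18.1) = 7.783 N at the rim; torque magnitude τ = fR = 5.168 N·m, opposing ω.
|α| = τ/I = 5.168/10.63 = 0.4864 rad/s² (deceleration).
0 = ω₀ − |α|t ⇒ t = ω₀/|α| = 153/0.4864 = 314.6 s.

t ≈ 315 s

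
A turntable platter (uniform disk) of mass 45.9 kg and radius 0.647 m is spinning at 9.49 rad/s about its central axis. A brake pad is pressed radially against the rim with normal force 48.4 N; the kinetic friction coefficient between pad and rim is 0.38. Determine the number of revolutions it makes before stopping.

I = ½MR² = (1/2)(45.9)(0.647)² = 9.607 kg·m².
Friction force f = μN = (0.38)(48.4) = 18.39 N at the rim; torque magnitude τ = fR = 11.90 N·m, opposing ω.
|α| = τ/I = 11.90/9.607 = 1.239 rad/s² (deceleration).
ω² = ω₀² − 2|α|θ with ω = 0 ⇒ θ = ω₀²/(2|α|) = 36.35 rad = 5.786 rev.

≈ 5.79 revolutions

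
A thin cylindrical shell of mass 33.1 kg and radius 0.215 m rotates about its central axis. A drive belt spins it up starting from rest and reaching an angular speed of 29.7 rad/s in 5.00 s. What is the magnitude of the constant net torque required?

I = MR² = (33.1)(0.215)² = 1.530 kg·m².
α = Δω/Δt = (29.7 − 0)/5.00 = 5.940 rad/s².
τ = Iα = (1.530)(5.940) = 9.088 N·m.

τ ≈ 9.09 N·m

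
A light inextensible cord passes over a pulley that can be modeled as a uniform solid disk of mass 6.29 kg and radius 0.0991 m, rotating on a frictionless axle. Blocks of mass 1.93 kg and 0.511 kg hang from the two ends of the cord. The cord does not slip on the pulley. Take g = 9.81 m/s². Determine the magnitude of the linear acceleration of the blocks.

a ≈ 2.49 m/s²

I = ½MR² = (1/2)(6.29)(0.0991)² = 0.03089 kg·m².
Heavier block: m₁g − T₁ = m₁a. Lighter block: T₂ − m₂g = m₂a.
Pulley: (T₁ − T₂)R = Iα = I(a/R), so T₁ − T₂ = (I/R²)a = (1/2)M_p a = 3.145·a.
Adding the three: (m₁ − m₂)g = (m₁ + m₂ + 3.145)a, so a = (1.93 − 0.511)(9.81)/(1.93 + 0.511 + 3.145) = 2.492 m/s².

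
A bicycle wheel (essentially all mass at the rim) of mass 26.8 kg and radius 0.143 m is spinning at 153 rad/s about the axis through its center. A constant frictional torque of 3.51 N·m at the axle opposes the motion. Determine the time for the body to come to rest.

I = MR² = (26.8)(0.143)² = 0.5480 kg·m².
The net torque has magnitude 3.51 N·m, opposing ω.
|α| = τ/I = 3.510/0.5480 = 6.405 rad/s² (deceleration).
0 = ω₀ − |α|t ⇒ t = ω₀/|α| = 153/6.405 = 23.89 s.

t ≈ 23.9 s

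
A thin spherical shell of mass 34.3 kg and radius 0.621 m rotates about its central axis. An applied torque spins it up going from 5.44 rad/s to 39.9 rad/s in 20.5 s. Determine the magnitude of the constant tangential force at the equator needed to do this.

F ≈ 23.9 N

I = (2/3)MR² = (2/3)(34.3)(0.621)² = 8.818 kg·m².
α = Δω/Δt = (39.9 − 5.44)/20.5 = 1.681 rad/s².
The required torque is τ = Iα = (8.818)(1.681) = 14.82 N·m.
A tangential force at the equator gives τ = FR, so F = τ/R = 14.82/0.621 = 23.87 N.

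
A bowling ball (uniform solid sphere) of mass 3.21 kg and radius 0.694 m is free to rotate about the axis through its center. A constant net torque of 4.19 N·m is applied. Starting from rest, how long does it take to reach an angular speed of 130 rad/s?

t ≈ 19.2 s

I = (2/5)MR² = (2/5)(3.21)(0.694)² = 0.6184 kg·m².
α = τ/I = 4.19/0.6184 = 6.775 rad/s².
ω = αt ⇒ t = ω/α = 130/6.775 = 19.19 s.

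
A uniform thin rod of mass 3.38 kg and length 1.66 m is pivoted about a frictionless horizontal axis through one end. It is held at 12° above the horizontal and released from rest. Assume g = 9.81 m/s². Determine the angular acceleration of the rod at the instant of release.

α ≈ 8.67 rad/s²

About the pivot, I = (1/3)ML² = (1/3)(3.38)(1.66)² = 3.105 kg·m².
The weight acts at the center, a distance L/2 = 0.8300 m from the pivot; τ = Mg(L/2) cos 12° = 26.92 N·m.
α = τ/I = 26.92/3.105 = 8.671 rad/s².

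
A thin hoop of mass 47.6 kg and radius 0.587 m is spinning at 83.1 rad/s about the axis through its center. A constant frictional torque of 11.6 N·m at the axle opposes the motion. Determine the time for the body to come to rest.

I = MR² = (47.6)(0.587)² = 16.40 kg·m².
The net torque has magnitude 11.6 N·m, opposing ω.
|α| = τ/I = 11.60/16.40 = 0.7073 rad/s² (deceleration).
0 = ω₀ − |α|t ⇒ t = ω₀/|α| = 83.1/0.7073 = 117.5 s.

t ≈ 117 s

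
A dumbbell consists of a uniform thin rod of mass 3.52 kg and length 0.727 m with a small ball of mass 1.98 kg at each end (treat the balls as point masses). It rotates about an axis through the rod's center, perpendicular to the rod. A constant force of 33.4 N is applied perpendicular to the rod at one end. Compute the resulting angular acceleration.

α ≈ 17.9 rad/s²

I_rod = (1/12)ML² = (1/12)(3.52)(0.727)² = 0.1550 kg·m².
I_balls = 2·m·(L/2)² = 2(1.98)(0.3635)² = 0.5232 kg·m².
Total I = 0.6783 kg·m².
τ = F·(L/2) = (33.4)(0.363) = 12.14 N·m.
α = τ/I = 12.14/0.6783 = 17.90 rad/s².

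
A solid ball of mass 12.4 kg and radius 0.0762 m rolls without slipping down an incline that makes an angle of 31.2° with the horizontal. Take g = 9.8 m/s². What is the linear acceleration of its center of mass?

Translation along the incline: Mg sinθ − f = Ma.
Rotation about the center: fR = Iα with I = (2/5)MR². No-slip gives a = αR, so f = (I/R²)a = (2/5)M a.
Substituting: Mg sinθ = (1 + 0.4000)Ma, so a = g sinθ/(1 + 0.4000) = (9.8) sin 31.2° / 1.400 = 3.626 m/s².

a ≈ 3.63 m/s²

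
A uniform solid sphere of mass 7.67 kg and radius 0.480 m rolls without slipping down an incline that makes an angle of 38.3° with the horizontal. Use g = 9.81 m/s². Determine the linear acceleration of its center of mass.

a ≈ 4.34 m/s²

Translation along the incline: Mg sinθ − f = Ma.
Rotation about the center: fR = Iα with I = (2/5)MR². No-slip gives a = αR, so f = (I/R²)a = (2/5)M a.
Substituting: Mg sinθ = (1 + 0.4000)Ma, so a = g sinθ/(1 + 0.4000) = (9.81) sin 38.3° / 1.400 = 4.343 m/s².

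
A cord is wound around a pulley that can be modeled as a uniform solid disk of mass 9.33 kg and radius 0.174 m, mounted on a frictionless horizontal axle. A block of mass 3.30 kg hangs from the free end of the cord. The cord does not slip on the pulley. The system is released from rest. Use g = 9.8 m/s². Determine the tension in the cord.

I = ½MR² = (1/2)(9.33)(0.174)² = 0.1412 kg·m².
Block: mg − T = ma. Pulley: TR = Iα. No-slip: a = αR, so T = (I/R²)a = 4.665·a.
Then mg = (m + 4.665)a, so a = (3.30)(9.8)/(3.30 + 4.665) = 4.060 m/s².
T = 4.665·a = 18.94 N.

T ≈ 18.9 N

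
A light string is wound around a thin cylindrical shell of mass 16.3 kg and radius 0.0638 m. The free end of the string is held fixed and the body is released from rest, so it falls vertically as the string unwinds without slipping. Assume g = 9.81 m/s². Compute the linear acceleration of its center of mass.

a ≈ 4.91 m/s²

Translation: Mg − T = Ma. Rotation about the center: TR = Iα with I = MR².
With a = αR: T = (I/R²)a = M a, so Mg = (1 + 1.000)Ma.
a = g/(1 + 1.000) = 9.81/2.000 = 4.905 m/s².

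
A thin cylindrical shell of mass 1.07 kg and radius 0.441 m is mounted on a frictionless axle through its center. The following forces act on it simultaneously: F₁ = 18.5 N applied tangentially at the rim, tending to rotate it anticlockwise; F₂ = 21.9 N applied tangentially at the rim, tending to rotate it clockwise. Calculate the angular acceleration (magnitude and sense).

α ≈ 7.21 rad/s², clockwise

I = MR² = (1.07)(0.441)² = 0.2081 kg·m².
Taking anticlockwise as positive: τ₁ = +(18.5)(0.441) = +8.159 N·m; τ₂ = −(21.9)(0.441) = −9.658 N·m.
Net torque τ = -1.499 N·m.
α = τ/I = -1.499/0.2081 = -7.205 rad/s².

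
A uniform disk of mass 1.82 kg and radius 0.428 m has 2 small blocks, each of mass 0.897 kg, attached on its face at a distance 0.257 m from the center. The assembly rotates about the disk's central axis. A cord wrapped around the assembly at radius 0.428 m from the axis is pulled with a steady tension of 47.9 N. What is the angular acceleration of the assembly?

I_disk = ½MR² = ½(1.82)(0.428)² = 0.1667 kg·m².
I_blocks = 2·m·r² = 2(0.897)(0.257)² = 0.1185 kg·m².
Total I = 0.2852 kg·m².
τ = F r = (47.9)(0.428) = 20.50 N·m.
α = τ/I = 20.50/0.2852 = 71.89 rad/s².

α ≈ 71.9 rad/s²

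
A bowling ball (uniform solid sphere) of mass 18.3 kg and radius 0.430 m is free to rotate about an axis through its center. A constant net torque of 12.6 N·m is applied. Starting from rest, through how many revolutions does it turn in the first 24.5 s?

≈ 445 revolutions

I = (2/5)MR² = (2/5)(18.3)(0.430)² = 1.353 kg·m².
α = τ/I = 12.6/1.353 = 9.309 rad/s².
θ = ½αt² = ½(9.309)(24.5)² = 2794 rad.
Revolutions = θ/(2π) = 444.7.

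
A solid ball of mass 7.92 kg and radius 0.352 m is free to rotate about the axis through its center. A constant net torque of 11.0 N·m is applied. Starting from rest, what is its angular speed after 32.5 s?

ω ≈ 911 rad/s

I = (2/5)MR² = (2/5)(7.92)(0.352)² = 0.3925 kg·m².
α = τ/I = 11.0/0.3925 = 28.02 rad/s².
ω = ω₀ + αt = 0 + (28.02)(32.5) = 910.8 rad/s.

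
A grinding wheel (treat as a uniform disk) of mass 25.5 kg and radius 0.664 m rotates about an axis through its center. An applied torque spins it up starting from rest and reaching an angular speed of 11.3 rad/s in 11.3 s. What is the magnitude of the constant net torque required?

I = ½MR² = (1/2)(25.5)(0.664)² = 5.621 kg·m².
α = Δω/Δt = (11.3 − 0)/11.3 = 1.000 rad/s².
τ = Iα = (5.621)(1.000) = 5.621 N·m.

τ ≈ 5.62 N·m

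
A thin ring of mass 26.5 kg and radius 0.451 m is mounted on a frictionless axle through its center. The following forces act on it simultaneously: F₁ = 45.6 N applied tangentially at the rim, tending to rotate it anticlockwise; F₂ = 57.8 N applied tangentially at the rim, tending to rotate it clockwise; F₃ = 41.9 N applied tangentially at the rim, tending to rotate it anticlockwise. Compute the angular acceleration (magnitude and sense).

I = MR² = (26.5)(0.451)² = 5.390 kg·m².
Taking anticlockwise as positive: τ₁ = +(45.6)(0.451) = +20.57 N·m; τ₂ = −(57.8)(0.451) = −26.07 N·m; τ₃ = +(41.9)(0.451) = +18.90 N·m.
Net torque τ = 13.39 N·m.
α = τ/I = 13.39/5.390 = 2.485 rad/s².

α ≈ 2.49 rad/s², anticlockwise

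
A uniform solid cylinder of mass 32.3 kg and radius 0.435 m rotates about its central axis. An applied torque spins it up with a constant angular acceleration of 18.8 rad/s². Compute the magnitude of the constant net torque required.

τ ≈ 57.5 N·m

I = ½MR² = (1/2)(32.3)(0.435)² = 3.056 kg·m².
τ = Iα = (3.056)(18.80) = 57.45 N·m.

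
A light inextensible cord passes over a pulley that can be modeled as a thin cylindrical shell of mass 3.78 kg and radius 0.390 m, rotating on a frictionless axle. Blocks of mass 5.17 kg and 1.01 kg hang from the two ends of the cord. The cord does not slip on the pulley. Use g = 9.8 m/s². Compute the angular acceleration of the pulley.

α ≈ 10.5 rad/s²

I = MR² = (3.78)(0.390)² = 0.5749 kg·m².
Heavier block: m₁g − T₁ = m₁a. Lighter block: T₂ − m₂g = m₂a.
Pulley: (T₁ − T₂)R = Iα = I(a/R), so T₁ − T₂ = (I/R²)a = 1·M_p a = 3.780·a.
Adding the three: (m₁ − m₂)g = (m₁ + m₂ + 3.780)a, so a = (5.17 − 1.01)(9.8)/(5.17 + 1.01 + 3.780) = 4.093 m/s².
α = a/R = 4.093/0.390 = 10.50 rad/s².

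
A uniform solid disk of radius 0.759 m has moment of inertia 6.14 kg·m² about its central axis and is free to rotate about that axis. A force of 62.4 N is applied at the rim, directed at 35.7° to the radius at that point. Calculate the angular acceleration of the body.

Only the tangential component produces torque: τ = F R sinθ = (62.4)(0.759) sin 35.7° = 27.64 N·m.
From τ = Iα: α = 27.64/6.140 = 4.501 rad/s².

α ≈ 4.50 rad/s²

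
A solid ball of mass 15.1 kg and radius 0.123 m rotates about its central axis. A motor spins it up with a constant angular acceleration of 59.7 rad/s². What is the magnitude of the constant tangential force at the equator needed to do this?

I = (2/5)MR² = (2/5)(15.1)(0.123)² = 0.09138 kg·m².
The required torque is τ = Iα = (0.09138)(59.70) = 5.455 N·m.
A tangential force at the equator gives τ = FR, so F = τ/R = 5.455/0.123 = 44.35 N.

F ≈ 44.4 N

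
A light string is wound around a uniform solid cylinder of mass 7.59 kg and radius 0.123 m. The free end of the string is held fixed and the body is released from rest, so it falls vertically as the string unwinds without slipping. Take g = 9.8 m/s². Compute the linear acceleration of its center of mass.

Translation: Mg − T = Ma. Rotation about the center: TR = Iα with I = ½MR².
With a = αR: T = (I/R²)a = (1/2)M a, so Mg = (1 + 0.5000)Ma.
a = g/(1 + 0.5000) = 9.8/1.500 = 6.533 m/s².

a ≈ 6.53 m/s²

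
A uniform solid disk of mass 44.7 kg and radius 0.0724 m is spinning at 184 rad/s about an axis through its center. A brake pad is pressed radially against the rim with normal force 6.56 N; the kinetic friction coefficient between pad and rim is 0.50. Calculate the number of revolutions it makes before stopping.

≈ 1330 revolutions

I = ½MR² = (1/2)(44.7)(0.0724)² = 0.1172 kg·m².
Friction force f = μN = (0.50)(6.56) = 3.280 N at the rim; torque magnitude τ = fR = 0.2375 N·m, opposing ω.
|α| = τ/I = 0.2375/0.1172 = 2.027 rad/s² (deceleration).
ω² = ω₀² − 2|α|θ with ω = 0 ⇒ θ = ω₀²/(2|α|) = 8351 rad = 1329 rev.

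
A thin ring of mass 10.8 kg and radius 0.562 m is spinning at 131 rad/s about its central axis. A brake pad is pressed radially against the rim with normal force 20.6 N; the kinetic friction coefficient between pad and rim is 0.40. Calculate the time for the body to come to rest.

t ≈ 96.5 s

I = MR² = (10.8)(0.562)² = 3.411 kg·m².
Friction force f = μN = (0.40)(20.6) = 8.240 N at the rim; torque magnitude τ = fR = 4.631 N·m, opposing ω.
|α| = τ/I = 4.631/3.411 = 1.358 rad/s² (deceleration).
0 = ω₀ − |α|t ⇒ t = ω₀/|α| = 131/1.358 = 96.49 s.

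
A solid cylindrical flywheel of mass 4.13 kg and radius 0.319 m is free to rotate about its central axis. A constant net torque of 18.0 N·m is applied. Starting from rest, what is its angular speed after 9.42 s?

ω ≈ 807 rad/s

I = ½MR² = (1/2)(4.13)(0.319)² = 0.2101 kg·m².
α = τ/I = 18.0/0.2101 = 85.66 rad/s².
ω = ω₀ + αt = 0 + (85.66)(9.42) = 806.9 rad/s.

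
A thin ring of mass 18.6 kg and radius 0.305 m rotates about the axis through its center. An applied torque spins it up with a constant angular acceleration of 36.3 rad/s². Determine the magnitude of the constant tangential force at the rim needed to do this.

F ≈ 206 N

I = MR² = (18.6)(0.305)² = 1.730 kg·m².
The required torque is τ = Iα = (1.730)(36.30) = 62.81 N·m.
A tangential force at the rim gives τ = FR, so F = τ/R = 62.81/0.305 = 205.9 N.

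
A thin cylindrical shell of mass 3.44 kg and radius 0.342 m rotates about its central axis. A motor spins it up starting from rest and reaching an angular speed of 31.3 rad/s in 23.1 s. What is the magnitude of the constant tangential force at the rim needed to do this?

I = MR² = (3.44)(0.342)² = 0.4024 kg·m².
α = Δω/Δt = (31.3 − 0)/23.1 = 1.355 rad/s².
The required torque is τ = Iα = (0.4024)(1.355) = 0.5452 N·m.
A tangential force at the rim gives τ = FR, so F = τ/R = 0.5452/0.342 = 1.594 N.

F ≈ 1.59 N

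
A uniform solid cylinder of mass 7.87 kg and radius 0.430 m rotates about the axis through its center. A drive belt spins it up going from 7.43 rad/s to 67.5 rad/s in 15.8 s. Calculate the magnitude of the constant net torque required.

I = ½MR² = (1/2)(7.87)(0.430)² = 0.7276 kg·m².
α = Δω/Δt = (67.5 − 7.43)/15.8 = 3.802 rad/s².
τ = Iα = (0.7276)(3.802) = 2.766 N·m.

τ ≈ 2.77 N·m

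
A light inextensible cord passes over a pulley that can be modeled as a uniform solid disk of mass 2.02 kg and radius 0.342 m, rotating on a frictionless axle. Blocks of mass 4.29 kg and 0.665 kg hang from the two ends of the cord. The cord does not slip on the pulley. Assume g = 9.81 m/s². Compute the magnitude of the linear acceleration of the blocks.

I = ½MR² = (1/2)(2.02)(0.342)² = 0.1181 kg·m².
Heavier block: m₁g − T₁ = m₁a. Lighter block: T₂ − m₂g = m₂a.
Pulley: (T₁ − T₂)R = Iα = I(a/R), so T₁ − T₂ = (I/R²)a = (1/2)M_p a = 1.010·a.
Adding the three: (m₁ − m₂)g = (m₁ + m₂ + 1.010)a, so a = (4.29 − 0.665)(9.81)/(4.29 + 0.665 + 1.010) = 5.962 m/s².

a ≈ 5.96 m/s²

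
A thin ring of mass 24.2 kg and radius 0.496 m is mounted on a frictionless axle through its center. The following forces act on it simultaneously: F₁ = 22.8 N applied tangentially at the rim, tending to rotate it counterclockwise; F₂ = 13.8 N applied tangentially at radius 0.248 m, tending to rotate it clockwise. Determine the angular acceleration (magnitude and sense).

α ≈ 1.32 rad/s², counterclockwise

I = MR² = (24.2)(0.496)² = 5.954 kg·m².
Taking counterclockwise as positive: τ₁ = +(22.8)(0.496) = +11.31 N·m; τ₂ = −(13.8)(0.248) = −3.422 N·m.
Net torque τ = 7.886 N·m.
α = τ/I = 7.886/5.954 = 1.325 rad/s².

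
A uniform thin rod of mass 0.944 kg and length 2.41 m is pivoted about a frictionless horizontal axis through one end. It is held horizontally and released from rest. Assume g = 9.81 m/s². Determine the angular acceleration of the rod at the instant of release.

α ≈ 6.11 rad/s²

About the pivot, I = (1/3)ML² = (1/3)(0.944)(2.41)² = 1.828 kg·m².
The weight acts at the center, a distance L/2 = 1.205 m from the pivot; τ = Mg(L/2) = 11.16 N·m.
α = τ/I = 11.16/1.828 = 6.106 rad/s².
(Equivalently α = (3g/(2L)) = 6.106 rad/s².)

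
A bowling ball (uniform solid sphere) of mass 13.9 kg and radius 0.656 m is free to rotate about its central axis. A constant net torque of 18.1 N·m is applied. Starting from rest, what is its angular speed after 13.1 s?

ω ≈ 99.1 rad/s

I = (2/5)MR² = (2/5)(13.9)(0.656)² = 2.393 kg·m².
α = τ/I = 18.1/2.393 = 7.565 rad/s².
ω = ω₀ + αt = 0 + (7.565)(13.1) = 99.10 rad/s.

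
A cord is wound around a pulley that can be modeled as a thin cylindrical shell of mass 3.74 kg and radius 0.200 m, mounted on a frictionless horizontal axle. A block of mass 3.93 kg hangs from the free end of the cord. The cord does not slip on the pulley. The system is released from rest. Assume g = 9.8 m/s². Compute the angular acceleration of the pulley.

α ≈ 25.1 rad/s²

I = MR² = (3.74)(0.200)² = 0.1496 kg·m².
Block: mg − T = ma. Pulley: TR = Iα. No-slip: a = αR, so T = (I/R²)a = 3.740·a.
Then mg = (m + 3.740)a, so a = (3.93)(9.8)/(3.93 + 3.740) = 5.021 m/s².
α = a/R = 5.021/0.200 = 25.11 rad/s².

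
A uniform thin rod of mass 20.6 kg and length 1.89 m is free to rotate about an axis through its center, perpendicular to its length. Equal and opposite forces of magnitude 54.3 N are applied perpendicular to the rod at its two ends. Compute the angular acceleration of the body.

I = (1/12)ML² = (1/12)(20.6)(1.89)² = 6.132 kg·m².
The couple gives τ = F·(L/2) + F·(L/2) = F L = (54.3)(1.89) = 102.6 N·m.
Newton's second law for rotation, τ = Iα, gives α = τ/I = 102.6/6.132 = 16.74 rad/s².

α ≈ 16.7 rad/s²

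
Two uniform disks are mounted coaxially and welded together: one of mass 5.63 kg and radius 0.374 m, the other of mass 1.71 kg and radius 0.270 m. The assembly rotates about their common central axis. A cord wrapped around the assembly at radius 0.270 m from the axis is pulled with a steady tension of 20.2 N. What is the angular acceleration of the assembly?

α ≈ 12.0 rad/s²

I = ½M₁R₁² + ½M₂R₂² = ½(5.63)(0.374)² + ½(1.71)(0.270)² = 0.4561 kg·m².
τ = F r = (20.2)(0.270) = 5.454 N·m.
α = τ/I = 5.454/0.4561 = 11.96 rad/s².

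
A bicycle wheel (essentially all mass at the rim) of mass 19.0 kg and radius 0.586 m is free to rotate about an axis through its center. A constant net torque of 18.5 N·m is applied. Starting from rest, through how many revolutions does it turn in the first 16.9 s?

I = MR² = (19.0)(0.586)² = 6.525 kg·m².
α = τ/I = 18.5/6.525 = 2.835 rad/s².
θ = ½αt² = ½(2.835)(16.9)² = 404.9 rad.
Revolutions = θ/(2π) = 64.44.

≈ 64.4 revolutions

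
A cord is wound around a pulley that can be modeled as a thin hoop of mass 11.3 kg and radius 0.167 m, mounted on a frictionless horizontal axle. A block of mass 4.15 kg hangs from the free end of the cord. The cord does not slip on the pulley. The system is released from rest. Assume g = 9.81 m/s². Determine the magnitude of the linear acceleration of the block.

a ≈ 2.64 m/s²

I = MR² = (11.3)(0.167)² = 0.3151 kg·m².
Block: mg − T = ma. Pulley: TR = Iα. No-slip: a = αR, so T = (I/R²)a = 11.30·a.
Then mg = (m + 11.30)a, so a = (4.15)(9.81)/(4.15 + 11.30) = 2.635 m/s².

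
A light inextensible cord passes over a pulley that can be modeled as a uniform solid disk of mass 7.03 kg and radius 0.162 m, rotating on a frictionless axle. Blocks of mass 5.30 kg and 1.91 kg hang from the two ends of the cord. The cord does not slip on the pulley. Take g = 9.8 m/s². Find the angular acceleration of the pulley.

α ≈ 19.1 rad/s²

I = ½MR² = (1/2)(7.03)(0.162)² = 0.09225 kg·m².
Heavier block: m₁g − T₁ = m₁a. Lighter block: T₂ − m₂g = m₂a.
Pulley: (T₁ − T₂)R = Iα = I(a/R), so T₁ − T₂ = (I/R²)a = (1/2)M_p a = 3.515·a.
Adding the three: (m₁ − m₂)g = (m₁ + m₂ + 3.515)a, so a = (5.30 − 1.91)(9.8)/(5.30 + 1.91 + 3.515) = 3.098 m/s².
α = a/R = 3.098/0.162 = 19.12 rad/s².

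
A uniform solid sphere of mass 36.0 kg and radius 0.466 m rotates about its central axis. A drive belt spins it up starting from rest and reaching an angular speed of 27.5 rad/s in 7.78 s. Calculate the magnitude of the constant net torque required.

τ ≈ 11.1 N·m

I = (2/5)MR² = (2/5)(36.0)(0.466)² = 3.127 kg·m².
α = Δω/Δt = (27.5 − 0)/7.78 = 3.535 rad/s².
τ = Iα = (3.127)(3.535) = 11.05 N·m.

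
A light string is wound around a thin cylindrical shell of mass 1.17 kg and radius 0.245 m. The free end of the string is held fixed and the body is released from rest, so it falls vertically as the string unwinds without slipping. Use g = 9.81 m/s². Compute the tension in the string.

Translation: Mg − T = Ma. Rotation about the center: TR = Iα with I = MR².
With a = αR: T = (I/R²)a = M a, so Mg = (1 + 1.000)Ma.
a = g/(1 + 1.000) = 9.81/2.000 = 4.905 m/s².
T = 1.000·M·a = (1.000)(1.17)(4.905) = 5.739 N.

T ≈ 5.74 N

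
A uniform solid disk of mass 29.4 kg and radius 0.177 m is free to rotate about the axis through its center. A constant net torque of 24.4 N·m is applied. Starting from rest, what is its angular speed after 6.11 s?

ω ≈ 324 rad/s

I = ½MR² = (1/2)(29.4)(0.177)² = 0.4605 kg·m².
α = τ/I = 24.4/0.4605 = 52.98 rad/s².
ω = ω₀ + αt = 0 + (52.98)(6.11) = 323.7 rad/s.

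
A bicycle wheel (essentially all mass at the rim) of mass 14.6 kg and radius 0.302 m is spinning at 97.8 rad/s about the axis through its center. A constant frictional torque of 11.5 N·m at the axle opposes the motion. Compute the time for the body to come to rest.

I = MR² = (14.6)(0.302)² = 1.332 kg·m².
The net torque has magnitude 11.5 N·m, opposing ω.
|α| = τ/I = 11.50/1.332 = 8.636 rad/s² (deceleration).
0 = ω₀ − |α|t ⇒ t = ω₀/|α| = 97.8/8.636 = 11.32 s.

t ≈ 11.3 s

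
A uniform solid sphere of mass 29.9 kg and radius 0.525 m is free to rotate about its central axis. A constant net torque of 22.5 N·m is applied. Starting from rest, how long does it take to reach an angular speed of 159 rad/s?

I = (2/5)MR² = (2/5)(29.9)(0.525)² = 3.296 kg·m².
α = τ/I = 22.5/3.296 = 6.825 rad/s².
ω = αt ⇒ t = ω/α = 159/6.825 = 23.30 s.

t ≈ 23.3 s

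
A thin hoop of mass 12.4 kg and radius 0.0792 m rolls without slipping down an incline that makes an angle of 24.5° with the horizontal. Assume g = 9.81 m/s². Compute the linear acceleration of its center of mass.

a ≈ 2.03 m/s²

Translation along the incline: Mg sinθ − f = Ma.
Rotation about the center: fR = Iα with I = MR². No-slip gives a = αR, so f = (I/R²)a = M a.
Substituting: Mg sinθ = (1 + 1.000)Ma, so a = g sinθ/(1 + 1.000) = (9.81) sin 24.5° / 2.000 = 2.034 m/s².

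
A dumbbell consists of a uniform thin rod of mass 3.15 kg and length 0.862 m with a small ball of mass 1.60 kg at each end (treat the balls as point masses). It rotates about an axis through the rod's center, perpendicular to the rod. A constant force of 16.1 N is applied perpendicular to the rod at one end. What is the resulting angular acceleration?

I_rod = (1/12)ML² = (1/12)(3.15)(0.862)² = 0.1950 kg·m².
I_balls = 2·m·(L/2)² = 2(1.60)(0.4310)² = 0.5944 kg·m².
Total I = 0.7895 kg·m².
τ = F·(L/2) = (16.1)(0.431) = 6.939 N·m.
α = τ/I = 6.939/0.7895 = 8.789 rad/s².

α ≈ 8.79 rad/s²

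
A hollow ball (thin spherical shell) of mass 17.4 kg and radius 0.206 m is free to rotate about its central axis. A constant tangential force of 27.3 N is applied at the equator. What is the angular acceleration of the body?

I = (2/3)MR² = (2/3)(17.4)(0.206)² = 0.4923 kg·m².
τ = F R = (27.3)(0.206) = 5.624 N·m.
From τ = Iα: α = 5.624/0.4923 = 11.42 rad/s².

α ≈ 11.4 rad/s²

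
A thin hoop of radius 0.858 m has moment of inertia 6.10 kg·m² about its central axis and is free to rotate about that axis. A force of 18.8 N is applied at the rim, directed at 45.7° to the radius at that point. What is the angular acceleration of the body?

Only the tangential component produces torque: τ = F R sinθ = (18.8)(0.858) sin 45.7° = 11.54 N·m.
From τ = Iα: α = 11.54/6.100 = 1.893 rad/s².

α ≈ 1.89 rad/s²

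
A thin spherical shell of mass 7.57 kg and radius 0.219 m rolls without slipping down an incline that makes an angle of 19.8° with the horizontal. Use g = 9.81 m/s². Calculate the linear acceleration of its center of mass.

Translation along the incline: Mg sinθ − f = Ma.
Rotation about the center: fR = Iα with I = (2/3)MR². No-slip gives a = αR, so f = (I/R²)a = (2/3)M a.
Substituting: Mg sinθ = (1 + 0.6667)Ma, so a = g sinθ/(1 + 0.6667) = (9.81) sin 19.8° / 1.667 = 1.994 m/s².

a ≈ 1.99 m/s²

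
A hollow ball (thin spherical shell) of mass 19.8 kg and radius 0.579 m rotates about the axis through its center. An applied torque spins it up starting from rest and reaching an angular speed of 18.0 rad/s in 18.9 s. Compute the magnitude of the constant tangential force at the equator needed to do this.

I = (2/3)MR² = (2/3)(19.8)(0.579)² = 4.425 kg·m².
α = Δω/Δt = (18.0 − 0)/18.9 = 0.9524 rad/s².
The required torque is τ = Iα = (4.425)(0.9524) = 4.214 N·m.
A tangential force at the equator gives τ = FR, so F = τ/R = 4.214/0.579 = 7.279 N.

F ≈ 7.28 N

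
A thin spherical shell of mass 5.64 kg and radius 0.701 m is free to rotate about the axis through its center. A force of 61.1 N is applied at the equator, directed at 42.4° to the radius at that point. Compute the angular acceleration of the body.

α ≈ 15.6 rad/s²

I = (2/3)MR² = (2/3)(5.64)(0.701)² = 1.848 kg·m².
Only the tangential component produces torque: τ = F R sinθ = (61.1)(0.701) sin 42.4° = 28.88 N·m.
From τ = Iα: α = 28.88/1.848 = 15.63 rad/s².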